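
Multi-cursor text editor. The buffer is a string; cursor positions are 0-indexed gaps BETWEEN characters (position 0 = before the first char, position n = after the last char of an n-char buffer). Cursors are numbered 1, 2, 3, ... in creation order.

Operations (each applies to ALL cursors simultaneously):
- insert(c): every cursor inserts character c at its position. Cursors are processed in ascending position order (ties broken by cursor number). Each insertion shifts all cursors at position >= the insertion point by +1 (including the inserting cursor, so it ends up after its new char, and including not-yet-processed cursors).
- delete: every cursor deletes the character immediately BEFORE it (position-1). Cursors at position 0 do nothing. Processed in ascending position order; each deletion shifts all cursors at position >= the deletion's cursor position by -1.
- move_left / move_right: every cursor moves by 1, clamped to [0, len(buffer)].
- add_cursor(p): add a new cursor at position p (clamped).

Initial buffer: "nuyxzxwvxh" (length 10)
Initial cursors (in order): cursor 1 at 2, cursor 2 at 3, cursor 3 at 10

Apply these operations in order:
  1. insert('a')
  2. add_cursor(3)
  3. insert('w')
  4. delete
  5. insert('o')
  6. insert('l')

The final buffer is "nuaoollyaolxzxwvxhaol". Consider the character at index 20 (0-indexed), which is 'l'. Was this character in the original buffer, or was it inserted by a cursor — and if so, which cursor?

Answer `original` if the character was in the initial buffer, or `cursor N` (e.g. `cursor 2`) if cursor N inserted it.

After op 1 (insert('a')): buffer="nuayaxzxwvxha" (len 13), cursors c1@3 c2@5 c3@13, authorship ..1.2.......3
After op 2 (add_cursor(3)): buffer="nuayaxzxwvxha" (len 13), cursors c1@3 c4@3 c2@5 c3@13, authorship ..1.2.......3
After op 3 (insert('w')): buffer="nuawwyawxzxwvxhaw" (len 17), cursors c1@5 c4@5 c2@8 c3@17, authorship ..114.22.......33
After op 4 (delete): buffer="nuayaxzxwvxha" (len 13), cursors c1@3 c4@3 c2@5 c3@13, authorship ..1.2.......3
After op 5 (insert('o')): buffer="nuaooyaoxzxwvxhao" (len 17), cursors c1@5 c4@5 c2@8 c3@17, authorship ..114.22.......33
After op 6 (insert('l')): buffer="nuaoollyaolxzxwvxhaol" (len 21), cursors c1@7 c4@7 c2@11 c3@21, authorship ..11414.222.......333
Authorship (.=original, N=cursor N): . . 1 1 4 1 4 . 2 2 2 . . . . . . . 3 3 3
Index 20: author = 3

Answer: cursor 3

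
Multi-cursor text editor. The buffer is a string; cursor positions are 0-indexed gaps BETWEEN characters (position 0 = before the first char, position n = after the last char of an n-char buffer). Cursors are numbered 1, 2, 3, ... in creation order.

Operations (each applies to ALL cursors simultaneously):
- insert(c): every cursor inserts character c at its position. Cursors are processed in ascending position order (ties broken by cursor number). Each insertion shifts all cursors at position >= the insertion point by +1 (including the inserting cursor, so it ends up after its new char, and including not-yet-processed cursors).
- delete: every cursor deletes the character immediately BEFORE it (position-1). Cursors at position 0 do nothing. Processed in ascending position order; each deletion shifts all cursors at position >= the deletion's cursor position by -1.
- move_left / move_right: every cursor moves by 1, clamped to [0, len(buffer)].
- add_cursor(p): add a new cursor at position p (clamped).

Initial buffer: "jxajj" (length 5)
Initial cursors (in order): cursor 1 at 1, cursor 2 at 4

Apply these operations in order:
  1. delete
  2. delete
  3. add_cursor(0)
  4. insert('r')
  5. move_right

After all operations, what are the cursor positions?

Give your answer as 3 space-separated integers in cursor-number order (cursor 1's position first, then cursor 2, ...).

After op 1 (delete): buffer="xaj" (len 3), cursors c1@0 c2@2, authorship ...
After op 2 (delete): buffer="xj" (len 2), cursors c1@0 c2@1, authorship ..
After op 3 (add_cursor(0)): buffer="xj" (len 2), cursors c1@0 c3@0 c2@1, authorship ..
After op 4 (insert('r')): buffer="rrxrj" (len 5), cursors c1@2 c3@2 c2@4, authorship 13.2.
After op 5 (move_right): buffer="rrxrj" (len 5), cursors c1@3 c3@3 c2@5, authorship 13.2.

Answer: 3 5 3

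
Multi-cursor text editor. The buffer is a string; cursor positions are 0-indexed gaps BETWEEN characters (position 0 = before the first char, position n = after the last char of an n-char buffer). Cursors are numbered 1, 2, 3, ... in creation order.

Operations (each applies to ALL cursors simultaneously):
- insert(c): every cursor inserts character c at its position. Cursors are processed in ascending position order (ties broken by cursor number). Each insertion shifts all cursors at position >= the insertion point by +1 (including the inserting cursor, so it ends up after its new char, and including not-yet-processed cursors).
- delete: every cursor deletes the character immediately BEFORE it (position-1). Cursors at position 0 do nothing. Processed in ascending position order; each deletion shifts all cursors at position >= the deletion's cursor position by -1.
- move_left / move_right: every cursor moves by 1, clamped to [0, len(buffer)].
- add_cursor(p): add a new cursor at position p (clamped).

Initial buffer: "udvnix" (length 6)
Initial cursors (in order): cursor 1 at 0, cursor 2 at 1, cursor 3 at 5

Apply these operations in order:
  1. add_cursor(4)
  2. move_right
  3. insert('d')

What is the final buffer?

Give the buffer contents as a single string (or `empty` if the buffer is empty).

Answer: udddvnidxd

Derivation:
After op 1 (add_cursor(4)): buffer="udvnix" (len 6), cursors c1@0 c2@1 c4@4 c3@5, authorship ......
After op 2 (move_right): buffer="udvnix" (len 6), cursors c1@1 c2@2 c4@5 c3@6, authorship ......
After op 3 (insert('d')): buffer="udddvnidxd" (len 10), cursors c1@2 c2@4 c4@8 c3@10, authorship .1.2...4.3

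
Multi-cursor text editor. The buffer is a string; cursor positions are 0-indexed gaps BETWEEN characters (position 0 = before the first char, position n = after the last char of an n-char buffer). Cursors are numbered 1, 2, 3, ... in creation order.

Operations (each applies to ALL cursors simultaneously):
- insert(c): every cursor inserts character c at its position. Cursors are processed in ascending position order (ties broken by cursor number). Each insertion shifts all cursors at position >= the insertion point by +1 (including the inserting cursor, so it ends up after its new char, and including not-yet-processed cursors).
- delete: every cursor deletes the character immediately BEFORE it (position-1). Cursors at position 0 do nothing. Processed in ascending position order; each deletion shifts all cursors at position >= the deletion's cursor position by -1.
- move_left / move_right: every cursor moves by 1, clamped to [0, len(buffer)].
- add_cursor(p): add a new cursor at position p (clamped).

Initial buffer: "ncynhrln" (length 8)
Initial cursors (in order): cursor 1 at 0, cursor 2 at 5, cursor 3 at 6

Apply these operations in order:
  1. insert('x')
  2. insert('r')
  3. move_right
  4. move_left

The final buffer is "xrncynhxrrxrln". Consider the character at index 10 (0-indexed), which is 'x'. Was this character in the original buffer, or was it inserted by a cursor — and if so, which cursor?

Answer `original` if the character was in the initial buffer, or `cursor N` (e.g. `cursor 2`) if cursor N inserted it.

After op 1 (insert('x')): buffer="xncynhxrxln" (len 11), cursors c1@1 c2@7 c3@9, authorship 1.....2.3..
After op 2 (insert('r')): buffer="xrncynhxrrxrln" (len 14), cursors c1@2 c2@9 c3@12, authorship 11.....22.33..
After op 3 (move_right): buffer="xrncynhxrrxrln" (len 14), cursors c1@3 c2@10 c3@13, authorship 11.....22.33..
After op 4 (move_left): buffer="xrncynhxrrxrln" (len 14), cursors c1@2 c2@9 c3@12, authorship 11.....22.33..
Authorship (.=original, N=cursor N): 1 1 . . . . . 2 2 . 3 3 . .
Index 10: author = 3

Answer: cursor 3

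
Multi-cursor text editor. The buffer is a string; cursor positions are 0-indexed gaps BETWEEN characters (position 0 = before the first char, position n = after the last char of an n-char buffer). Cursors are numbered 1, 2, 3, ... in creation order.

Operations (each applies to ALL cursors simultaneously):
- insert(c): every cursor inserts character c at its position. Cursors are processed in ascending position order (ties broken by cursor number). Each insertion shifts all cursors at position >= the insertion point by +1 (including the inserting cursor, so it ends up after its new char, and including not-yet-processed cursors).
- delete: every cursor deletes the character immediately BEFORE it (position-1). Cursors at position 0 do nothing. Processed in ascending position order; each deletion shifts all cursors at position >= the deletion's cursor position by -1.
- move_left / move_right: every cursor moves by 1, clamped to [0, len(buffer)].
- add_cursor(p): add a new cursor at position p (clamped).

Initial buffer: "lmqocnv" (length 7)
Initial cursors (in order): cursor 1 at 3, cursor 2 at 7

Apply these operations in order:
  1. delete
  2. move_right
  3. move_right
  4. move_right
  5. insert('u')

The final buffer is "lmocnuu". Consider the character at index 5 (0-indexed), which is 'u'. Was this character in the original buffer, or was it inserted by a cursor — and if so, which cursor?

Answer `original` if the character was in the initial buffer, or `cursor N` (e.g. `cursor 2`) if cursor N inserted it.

Answer: cursor 1

Derivation:
After op 1 (delete): buffer="lmocn" (len 5), cursors c1@2 c2@5, authorship .....
After op 2 (move_right): buffer="lmocn" (len 5), cursors c1@3 c2@5, authorship .....
After op 3 (move_right): buffer="lmocn" (len 5), cursors c1@4 c2@5, authorship .....
After op 4 (move_right): buffer="lmocn" (len 5), cursors c1@5 c2@5, authorship .....
After op 5 (insert('u')): buffer="lmocnuu" (len 7), cursors c1@7 c2@7, authorship .....12
Authorship (.=original, N=cursor N): . . . . . 1 2
Index 5: author = 1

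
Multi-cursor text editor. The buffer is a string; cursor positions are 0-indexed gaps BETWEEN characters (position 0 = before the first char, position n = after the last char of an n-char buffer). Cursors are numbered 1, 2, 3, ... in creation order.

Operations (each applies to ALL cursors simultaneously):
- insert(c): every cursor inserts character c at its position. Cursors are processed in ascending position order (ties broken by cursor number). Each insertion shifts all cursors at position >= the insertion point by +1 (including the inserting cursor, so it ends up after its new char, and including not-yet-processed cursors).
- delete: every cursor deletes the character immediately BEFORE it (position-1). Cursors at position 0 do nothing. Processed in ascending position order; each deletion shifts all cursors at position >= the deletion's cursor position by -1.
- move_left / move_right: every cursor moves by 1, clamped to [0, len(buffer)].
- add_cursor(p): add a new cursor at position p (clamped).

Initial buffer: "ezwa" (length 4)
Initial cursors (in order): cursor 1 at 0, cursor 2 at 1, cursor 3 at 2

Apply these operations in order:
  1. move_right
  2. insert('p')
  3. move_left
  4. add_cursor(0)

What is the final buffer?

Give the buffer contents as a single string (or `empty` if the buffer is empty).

After op 1 (move_right): buffer="ezwa" (len 4), cursors c1@1 c2@2 c3@3, authorship ....
After op 2 (insert('p')): buffer="epzpwpa" (len 7), cursors c1@2 c2@4 c3@6, authorship .1.2.3.
After op 3 (move_left): buffer="epzpwpa" (len 7), cursors c1@1 c2@3 c3@5, authorship .1.2.3.
After op 4 (add_cursor(0)): buffer="epzpwpa" (len 7), cursors c4@0 c1@1 c2@3 c3@5, authorship .1.2.3.

Answer: epzpwpa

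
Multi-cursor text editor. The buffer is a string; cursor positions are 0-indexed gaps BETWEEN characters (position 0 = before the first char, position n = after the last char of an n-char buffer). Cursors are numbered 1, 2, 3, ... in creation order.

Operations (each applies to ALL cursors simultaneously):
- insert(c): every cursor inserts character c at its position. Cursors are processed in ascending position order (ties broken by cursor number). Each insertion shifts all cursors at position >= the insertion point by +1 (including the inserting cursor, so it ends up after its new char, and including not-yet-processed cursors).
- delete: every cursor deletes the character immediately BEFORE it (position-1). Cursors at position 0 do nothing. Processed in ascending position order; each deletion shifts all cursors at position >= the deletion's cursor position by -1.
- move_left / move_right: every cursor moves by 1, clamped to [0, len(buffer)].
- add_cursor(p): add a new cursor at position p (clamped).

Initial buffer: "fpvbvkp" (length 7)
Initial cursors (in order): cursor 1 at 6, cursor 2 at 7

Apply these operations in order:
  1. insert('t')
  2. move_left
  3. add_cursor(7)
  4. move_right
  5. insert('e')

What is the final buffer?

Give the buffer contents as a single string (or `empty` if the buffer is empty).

After op 1 (insert('t')): buffer="fpvbvktpt" (len 9), cursors c1@7 c2@9, authorship ......1.2
After op 2 (move_left): buffer="fpvbvktpt" (len 9), cursors c1@6 c2@8, authorship ......1.2
After op 3 (add_cursor(7)): buffer="fpvbvktpt" (len 9), cursors c1@6 c3@7 c2@8, authorship ......1.2
After op 4 (move_right): buffer="fpvbvktpt" (len 9), cursors c1@7 c3@8 c2@9, authorship ......1.2
After op 5 (insert('e')): buffer="fpvbvktepete" (len 12), cursors c1@8 c3@10 c2@12, authorship ......11.322

Answer: fpvbvktepete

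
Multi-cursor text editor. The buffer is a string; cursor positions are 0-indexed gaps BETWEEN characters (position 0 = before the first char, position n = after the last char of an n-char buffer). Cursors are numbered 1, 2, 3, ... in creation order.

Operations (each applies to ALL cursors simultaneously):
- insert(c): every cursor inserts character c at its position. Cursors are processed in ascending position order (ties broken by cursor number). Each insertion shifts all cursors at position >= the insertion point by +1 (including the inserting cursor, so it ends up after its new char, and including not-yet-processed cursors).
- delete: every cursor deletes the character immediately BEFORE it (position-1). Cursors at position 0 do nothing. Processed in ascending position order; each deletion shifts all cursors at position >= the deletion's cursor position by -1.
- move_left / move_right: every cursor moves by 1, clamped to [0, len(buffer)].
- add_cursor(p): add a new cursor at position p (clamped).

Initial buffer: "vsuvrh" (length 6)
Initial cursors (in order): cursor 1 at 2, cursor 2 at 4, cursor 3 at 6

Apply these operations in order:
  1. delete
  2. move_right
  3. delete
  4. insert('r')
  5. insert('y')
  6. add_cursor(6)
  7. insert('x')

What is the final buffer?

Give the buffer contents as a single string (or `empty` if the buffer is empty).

After op 1 (delete): buffer="vur" (len 3), cursors c1@1 c2@2 c3@3, authorship ...
After op 2 (move_right): buffer="vur" (len 3), cursors c1@2 c2@3 c3@3, authorship ...
After op 3 (delete): buffer="" (len 0), cursors c1@0 c2@0 c3@0, authorship 
After op 4 (insert('r')): buffer="rrr" (len 3), cursors c1@3 c2@3 c3@3, authorship 123
After op 5 (insert('y')): buffer="rrryyy" (len 6), cursors c1@6 c2@6 c3@6, authorship 123123
After op 6 (add_cursor(6)): buffer="rrryyy" (len 6), cursors c1@6 c2@6 c3@6 c4@6, authorship 123123
After op 7 (insert('x')): buffer="rrryyyxxxx" (len 10), cursors c1@10 c2@10 c3@10 c4@10, authorship 1231231234

Answer: rrryyyxxxx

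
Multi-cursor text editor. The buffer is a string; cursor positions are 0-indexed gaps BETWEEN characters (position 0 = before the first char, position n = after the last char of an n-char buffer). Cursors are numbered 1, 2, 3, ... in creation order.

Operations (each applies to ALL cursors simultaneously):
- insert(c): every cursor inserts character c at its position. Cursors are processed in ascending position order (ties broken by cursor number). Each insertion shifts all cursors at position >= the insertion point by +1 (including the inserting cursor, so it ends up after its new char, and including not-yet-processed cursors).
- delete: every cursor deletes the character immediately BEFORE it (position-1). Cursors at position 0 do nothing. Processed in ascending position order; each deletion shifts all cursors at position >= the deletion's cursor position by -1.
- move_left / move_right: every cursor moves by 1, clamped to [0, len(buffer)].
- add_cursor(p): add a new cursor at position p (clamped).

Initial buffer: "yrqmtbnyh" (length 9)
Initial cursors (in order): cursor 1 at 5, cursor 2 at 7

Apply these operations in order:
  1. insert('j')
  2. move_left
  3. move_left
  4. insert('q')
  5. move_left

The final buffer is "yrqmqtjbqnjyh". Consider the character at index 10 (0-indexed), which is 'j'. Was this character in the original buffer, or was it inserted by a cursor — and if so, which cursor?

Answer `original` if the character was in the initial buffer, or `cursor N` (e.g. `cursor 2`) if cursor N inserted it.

After op 1 (insert('j')): buffer="yrqmtjbnjyh" (len 11), cursors c1@6 c2@9, authorship .....1..2..
After op 2 (move_left): buffer="yrqmtjbnjyh" (len 11), cursors c1@5 c2@8, authorship .....1..2..
After op 3 (move_left): buffer="yrqmtjbnjyh" (len 11), cursors c1@4 c2@7, authorship .....1..2..
After op 4 (insert('q')): buffer="yrqmqtjbqnjyh" (len 13), cursors c1@5 c2@9, authorship ....1.1.2.2..
After op 5 (move_left): buffer="yrqmqtjbqnjyh" (len 13), cursors c1@4 c2@8, authorship ....1.1.2.2..
Authorship (.=original, N=cursor N): . . . . 1 . 1 . 2 . 2 . .
Index 10: author = 2

Answer: cursor 2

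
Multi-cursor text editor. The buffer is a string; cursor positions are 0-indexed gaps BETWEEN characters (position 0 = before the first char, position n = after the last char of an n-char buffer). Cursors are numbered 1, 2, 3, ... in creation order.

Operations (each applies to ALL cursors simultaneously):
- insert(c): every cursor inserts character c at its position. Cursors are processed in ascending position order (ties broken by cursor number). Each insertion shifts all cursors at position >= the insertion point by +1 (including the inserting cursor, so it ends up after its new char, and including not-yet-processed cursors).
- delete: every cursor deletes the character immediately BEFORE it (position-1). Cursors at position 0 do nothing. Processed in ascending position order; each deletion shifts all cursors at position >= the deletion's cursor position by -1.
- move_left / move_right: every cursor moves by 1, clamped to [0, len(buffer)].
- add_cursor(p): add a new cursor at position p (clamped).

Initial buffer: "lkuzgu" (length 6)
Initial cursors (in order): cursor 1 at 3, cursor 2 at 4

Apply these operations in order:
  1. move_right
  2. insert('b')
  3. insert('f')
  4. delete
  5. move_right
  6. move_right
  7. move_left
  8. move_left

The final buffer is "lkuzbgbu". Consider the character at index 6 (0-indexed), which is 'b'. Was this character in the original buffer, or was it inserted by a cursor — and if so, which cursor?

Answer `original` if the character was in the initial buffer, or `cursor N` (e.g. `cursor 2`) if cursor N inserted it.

After op 1 (move_right): buffer="lkuzgu" (len 6), cursors c1@4 c2@5, authorship ......
After op 2 (insert('b')): buffer="lkuzbgbu" (len 8), cursors c1@5 c2@7, authorship ....1.2.
After op 3 (insert('f')): buffer="lkuzbfgbfu" (len 10), cursors c1@6 c2@9, authorship ....11.22.
After op 4 (delete): buffer="lkuzbgbu" (len 8), cursors c1@5 c2@7, authorship ....1.2.
After op 5 (move_right): buffer="lkuzbgbu" (len 8), cursors c1@6 c2@8, authorship ....1.2.
After op 6 (move_right): buffer="lkuzbgbu" (len 8), cursors c1@7 c2@8, authorship ....1.2.
After op 7 (move_left): buffer="lkuzbgbu" (len 8), cursors c1@6 c2@7, authorship ....1.2.
After op 8 (move_left): buffer="lkuzbgbu" (len 8), cursors c1@5 c2@6, authorship ....1.2.
Authorship (.=original, N=cursor N): . . . . 1 . 2 .
Index 6: author = 2

Answer: cursor 2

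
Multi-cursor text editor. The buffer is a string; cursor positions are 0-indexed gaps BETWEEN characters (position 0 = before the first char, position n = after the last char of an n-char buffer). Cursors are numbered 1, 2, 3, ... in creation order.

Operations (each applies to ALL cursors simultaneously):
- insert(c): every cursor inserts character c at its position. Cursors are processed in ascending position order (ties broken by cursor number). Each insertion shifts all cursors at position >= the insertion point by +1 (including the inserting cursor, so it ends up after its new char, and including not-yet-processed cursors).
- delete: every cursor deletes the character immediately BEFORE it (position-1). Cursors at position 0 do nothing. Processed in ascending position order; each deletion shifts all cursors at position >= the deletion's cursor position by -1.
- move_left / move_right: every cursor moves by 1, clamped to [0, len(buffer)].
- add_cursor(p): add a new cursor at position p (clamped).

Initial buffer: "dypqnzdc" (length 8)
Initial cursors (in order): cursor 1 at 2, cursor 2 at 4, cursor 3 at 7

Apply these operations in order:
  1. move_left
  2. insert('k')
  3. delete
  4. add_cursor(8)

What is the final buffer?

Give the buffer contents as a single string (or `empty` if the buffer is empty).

Answer: dypqnzdc

Derivation:
After op 1 (move_left): buffer="dypqnzdc" (len 8), cursors c1@1 c2@3 c3@6, authorship ........
After op 2 (insert('k')): buffer="dkypkqnzkdc" (len 11), cursors c1@2 c2@5 c3@9, authorship .1..2...3..
After op 3 (delete): buffer="dypqnzdc" (len 8), cursors c1@1 c2@3 c3@6, authorship ........
After op 4 (add_cursor(8)): buffer="dypqnzdc" (len 8), cursors c1@1 c2@3 c3@6 c4@8, authorship ........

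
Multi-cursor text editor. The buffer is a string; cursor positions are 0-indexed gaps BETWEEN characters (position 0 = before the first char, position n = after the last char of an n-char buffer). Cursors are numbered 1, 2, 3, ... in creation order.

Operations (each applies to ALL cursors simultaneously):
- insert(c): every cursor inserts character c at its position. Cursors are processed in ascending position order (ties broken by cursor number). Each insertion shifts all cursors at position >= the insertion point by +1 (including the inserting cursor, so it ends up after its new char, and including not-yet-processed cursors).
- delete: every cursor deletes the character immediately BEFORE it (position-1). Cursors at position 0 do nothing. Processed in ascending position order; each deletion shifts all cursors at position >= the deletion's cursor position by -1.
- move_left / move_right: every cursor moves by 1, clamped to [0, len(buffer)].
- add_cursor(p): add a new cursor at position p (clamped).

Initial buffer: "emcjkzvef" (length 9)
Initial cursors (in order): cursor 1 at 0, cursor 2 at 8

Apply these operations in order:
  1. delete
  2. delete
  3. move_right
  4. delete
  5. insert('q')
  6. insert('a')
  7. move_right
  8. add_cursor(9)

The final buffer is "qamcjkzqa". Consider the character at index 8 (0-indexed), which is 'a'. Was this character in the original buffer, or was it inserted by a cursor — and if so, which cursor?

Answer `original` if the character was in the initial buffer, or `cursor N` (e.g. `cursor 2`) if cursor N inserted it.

After op 1 (delete): buffer="emcjkzvf" (len 8), cursors c1@0 c2@7, authorship ........
After op 2 (delete): buffer="emcjkzf" (len 7), cursors c1@0 c2@6, authorship .......
After op 3 (move_right): buffer="emcjkzf" (len 7), cursors c1@1 c2@7, authorship .......
After op 4 (delete): buffer="mcjkz" (len 5), cursors c1@0 c2@5, authorship .....
After op 5 (insert('q')): buffer="qmcjkzq" (len 7), cursors c1@1 c2@7, authorship 1.....2
After op 6 (insert('a')): buffer="qamcjkzqa" (len 9), cursors c1@2 c2@9, authorship 11.....22
After op 7 (move_right): buffer="qamcjkzqa" (len 9), cursors c1@3 c2@9, authorship 11.....22
After op 8 (add_cursor(9)): buffer="qamcjkzqa" (len 9), cursors c1@3 c2@9 c3@9, authorship 11.....22
Authorship (.=original, N=cursor N): 1 1 . . . . . 2 2
Index 8: author = 2

Answer: cursor 2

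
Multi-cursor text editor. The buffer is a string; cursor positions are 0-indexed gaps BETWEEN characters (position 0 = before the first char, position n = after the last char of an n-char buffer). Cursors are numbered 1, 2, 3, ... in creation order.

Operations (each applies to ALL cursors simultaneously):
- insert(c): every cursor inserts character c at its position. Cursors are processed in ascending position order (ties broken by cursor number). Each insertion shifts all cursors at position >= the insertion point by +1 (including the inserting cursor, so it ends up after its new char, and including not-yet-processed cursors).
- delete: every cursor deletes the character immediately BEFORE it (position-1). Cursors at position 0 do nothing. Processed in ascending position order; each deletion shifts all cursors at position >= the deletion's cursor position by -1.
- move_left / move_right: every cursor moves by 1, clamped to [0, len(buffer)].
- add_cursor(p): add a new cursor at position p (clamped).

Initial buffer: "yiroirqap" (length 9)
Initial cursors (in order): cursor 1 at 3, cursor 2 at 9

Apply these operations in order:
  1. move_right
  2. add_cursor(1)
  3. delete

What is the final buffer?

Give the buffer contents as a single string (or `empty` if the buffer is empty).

After op 1 (move_right): buffer="yiroirqap" (len 9), cursors c1@4 c2@9, authorship .........
After op 2 (add_cursor(1)): buffer="yiroirqap" (len 9), cursors c3@1 c1@4 c2@9, authorship .........
After op 3 (delete): buffer="irirqa" (len 6), cursors c3@0 c1@2 c2@6, authorship ......

Answer: irirqa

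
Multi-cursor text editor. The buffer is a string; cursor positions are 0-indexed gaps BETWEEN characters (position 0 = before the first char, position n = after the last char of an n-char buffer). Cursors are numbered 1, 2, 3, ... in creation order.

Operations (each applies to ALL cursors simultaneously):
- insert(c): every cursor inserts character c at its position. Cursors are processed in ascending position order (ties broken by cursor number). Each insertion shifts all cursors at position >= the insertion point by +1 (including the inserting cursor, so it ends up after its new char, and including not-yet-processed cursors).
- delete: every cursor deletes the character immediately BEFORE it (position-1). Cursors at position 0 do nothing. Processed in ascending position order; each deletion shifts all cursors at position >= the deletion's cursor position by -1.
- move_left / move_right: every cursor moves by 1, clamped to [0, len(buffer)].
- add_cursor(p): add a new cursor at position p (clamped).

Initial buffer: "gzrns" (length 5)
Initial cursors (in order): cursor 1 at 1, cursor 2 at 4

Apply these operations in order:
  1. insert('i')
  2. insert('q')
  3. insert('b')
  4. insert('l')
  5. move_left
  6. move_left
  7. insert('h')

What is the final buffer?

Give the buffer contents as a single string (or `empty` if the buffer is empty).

Answer: giqhblzrniqhbls

Derivation:
After op 1 (insert('i')): buffer="gizrnis" (len 7), cursors c1@2 c2@6, authorship .1...2.
After op 2 (insert('q')): buffer="giqzrniqs" (len 9), cursors c1@3 c2@8, authorship .11...22.
After op 3 (insert('b')): buffer="giqbzrniqbs" (len 11), cursors c1@4 c2@10, authorship .111...222.
After op 4 (insert('l')): buffer="giqblzrniqbls" (len 13), cursors c1@5 c2@12, authorship .1111...2222.
After op 5 (move_left): buffer="giqblzrniqbls" (len 13), cursors c1@4 c2@11, authorship .1111...2222.
After op 6 (move_left): buffer="giqblzrniqbls" (len 13), cursors c1@3 c2@10, authorship .1111...2222.
After op 7 (insert('h')): buffer="giqhblzrniqhbls" (len 15), cursors c1@4 c2@12, authorship .11111...22222.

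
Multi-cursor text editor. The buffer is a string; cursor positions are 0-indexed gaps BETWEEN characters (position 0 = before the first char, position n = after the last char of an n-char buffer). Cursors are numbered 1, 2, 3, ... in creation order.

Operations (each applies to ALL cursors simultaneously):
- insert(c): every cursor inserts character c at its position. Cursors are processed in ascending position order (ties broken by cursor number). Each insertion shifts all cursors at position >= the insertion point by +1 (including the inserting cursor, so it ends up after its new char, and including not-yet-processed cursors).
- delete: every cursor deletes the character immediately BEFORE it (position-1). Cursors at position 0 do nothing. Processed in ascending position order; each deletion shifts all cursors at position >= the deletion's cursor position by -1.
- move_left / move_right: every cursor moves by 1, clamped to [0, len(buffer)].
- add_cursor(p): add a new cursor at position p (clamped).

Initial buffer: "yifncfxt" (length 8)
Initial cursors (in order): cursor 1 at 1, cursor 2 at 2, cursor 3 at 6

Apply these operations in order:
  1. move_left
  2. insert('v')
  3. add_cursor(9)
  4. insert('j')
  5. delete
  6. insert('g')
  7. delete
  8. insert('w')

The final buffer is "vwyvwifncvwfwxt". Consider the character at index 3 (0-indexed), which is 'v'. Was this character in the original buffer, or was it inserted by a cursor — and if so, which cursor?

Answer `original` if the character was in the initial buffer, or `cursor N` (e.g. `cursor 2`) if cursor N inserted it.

After op 1 (move_left): buffer="yifncfxt" (len 8), cursors c1@0 c2@1 c3@5, authorship ........
After op 2 (insert('v')): buffer="vyvifncvfxt" (len 11), cursors c1@1 c2@3 c3@8, authorship 1.2....3...
After op 3 (add_cursor(9)): buffer="vyvifncvfxt" (len 11), cursors c1@1 c2@3 c3@8 c4@9, authorship 1.2....3...
After op 4 (insert('j')): buffer="vjyvjifncvjfjxt" (len 15), cursors c1@2 c2@5 c3@11 c4@13, authorship 11.22....33.4..
After op 5 (delete): buffer="vyvifncvfxt" (len 11), cursors c1@1 c2@3 c3@8 c4@9, authorship 1.2....3...
After op 6 (insert('g')): buffer="vgyvgifncvgfgxt" (len 15), cursors c1@2 c2@5 c3@11 c4@13, authorship 11.22....33.4..
After op 7 (delete): buffer="vyvifncvfxt" (len 11), cursors c1@1 c2@3 c3@8 c4@9, authorship 1.2....3...
After op 8 (insert('w')): buffer="vwyvwifncvwfwxt" (len 15), cursors c1@2 c2@5 c3@11 c4@13, authorship 11.22....33.4..
Authorship (.=original, N=cursor N): 1 1 . 2 2 . . . . 3 3 . 4 . .
Index 3: author = 2

Answer: cursor 2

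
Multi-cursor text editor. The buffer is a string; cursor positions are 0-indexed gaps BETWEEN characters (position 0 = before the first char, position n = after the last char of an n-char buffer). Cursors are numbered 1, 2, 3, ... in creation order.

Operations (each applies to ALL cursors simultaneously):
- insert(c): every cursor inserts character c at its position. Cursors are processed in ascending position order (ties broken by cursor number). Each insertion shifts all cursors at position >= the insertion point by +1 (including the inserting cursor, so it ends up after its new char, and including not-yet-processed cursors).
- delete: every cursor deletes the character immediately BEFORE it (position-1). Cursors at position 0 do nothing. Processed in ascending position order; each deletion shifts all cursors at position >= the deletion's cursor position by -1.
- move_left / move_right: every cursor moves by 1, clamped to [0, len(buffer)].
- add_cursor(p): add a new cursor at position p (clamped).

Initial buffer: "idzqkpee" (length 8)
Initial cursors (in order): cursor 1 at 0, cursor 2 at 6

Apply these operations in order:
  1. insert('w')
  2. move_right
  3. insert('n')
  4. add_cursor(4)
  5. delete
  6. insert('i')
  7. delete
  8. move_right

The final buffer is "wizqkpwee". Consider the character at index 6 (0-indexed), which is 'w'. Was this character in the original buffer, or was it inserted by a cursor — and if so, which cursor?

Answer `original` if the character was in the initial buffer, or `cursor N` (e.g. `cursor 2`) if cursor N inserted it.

Answer: cursor 2

Derivation:
After op 1 (insert('w')): buffer="widzqkpwee" (len 10), cursors c1@1 c2@8, authorship 1......2..
After op 2 (move_right): buffer="widzqkpwee" (len 10), cursors c1@2 c2@9, authorship 1......2..
After op 3 (insert('n')): buffer="windzqkpwene" (len 12), cursors c1@3 c2@11, authorship 1.1.....2.2.
After op 4 (add_cursor(4)): buffer="windzqkpwene" (len 12), cursors c1@3 c3@4 c2@11, authorship 1.1.....2.2.
After op 5 (delete): buffer="wizqkpwee" (len 9), cursors c1@2 c3@2 c2@8, authorship 1.....2..
After op 6 (insert('i')): buffer="wiiizqkpweie" (len 12), cursors c1@4 c3@4 c2@11, authorship 1.13....2.2.
After op 7 (delete): buffer="wizqkpwee" (len 9), cursors c1@2 c3@2 c2@8, authorship 1.....2..
After op 8 (move_right): buffer="wizqkpwee" (len 9), cursors c1@3 c3@3 c2@9, authorship 1.....2..
Authorship (.=original, N=cursor N): 1 . . . . . 2 . .
Index 6: author = 2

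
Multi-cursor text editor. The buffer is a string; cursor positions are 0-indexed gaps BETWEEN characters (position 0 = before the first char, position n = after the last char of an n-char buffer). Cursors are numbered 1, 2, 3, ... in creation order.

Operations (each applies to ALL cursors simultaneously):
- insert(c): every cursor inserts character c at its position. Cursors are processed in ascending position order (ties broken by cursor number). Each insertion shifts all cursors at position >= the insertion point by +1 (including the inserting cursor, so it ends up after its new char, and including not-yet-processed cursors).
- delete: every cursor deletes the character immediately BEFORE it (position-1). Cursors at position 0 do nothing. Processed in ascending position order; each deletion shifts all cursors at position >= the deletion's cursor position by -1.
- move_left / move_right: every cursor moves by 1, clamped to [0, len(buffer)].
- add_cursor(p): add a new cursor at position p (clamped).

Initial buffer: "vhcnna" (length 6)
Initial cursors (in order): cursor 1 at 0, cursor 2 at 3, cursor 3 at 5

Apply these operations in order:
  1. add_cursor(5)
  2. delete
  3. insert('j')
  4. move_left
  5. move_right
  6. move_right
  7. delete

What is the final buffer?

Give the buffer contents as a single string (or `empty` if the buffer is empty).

Answer: jhj

Derivation:
After op 1 (add_cursor(5)): buffer="vhcnna" (len 6), cursors c1@0 c2@3 c3@5 c4@5, authorship ......
After op 2 (delete): buffer="vha" (len 3), cursors c1@0 c2@2 c3@2 c4@2, authorship ...
After op 3 (insert('j')): buffer="jvhjjja" (len 7), cursors c1@1 c2@6 c3@6 c4@6, authorship 1..234.
After op 4 (move_left): buffer="jvhjjja" (len 7), cursors c1@0 c2@5 c3@5 c4@5, authorship 1..234.
After op 5 (move_right): buffer="jvhjjja" (len 7), cursors c1@1 c2@6 c3@6 c4@6, authorship 1..234.
After op 6 (move_right): buffer="jvhjjja" (len 7), cursors c1@2 c2@7 c3@7 c4@7, authorship 1..234.
After op 7 (delete): buffer="jhj" (len 3), cursors c1@1 c2@3 c3@3 c4@3, authorship 1.2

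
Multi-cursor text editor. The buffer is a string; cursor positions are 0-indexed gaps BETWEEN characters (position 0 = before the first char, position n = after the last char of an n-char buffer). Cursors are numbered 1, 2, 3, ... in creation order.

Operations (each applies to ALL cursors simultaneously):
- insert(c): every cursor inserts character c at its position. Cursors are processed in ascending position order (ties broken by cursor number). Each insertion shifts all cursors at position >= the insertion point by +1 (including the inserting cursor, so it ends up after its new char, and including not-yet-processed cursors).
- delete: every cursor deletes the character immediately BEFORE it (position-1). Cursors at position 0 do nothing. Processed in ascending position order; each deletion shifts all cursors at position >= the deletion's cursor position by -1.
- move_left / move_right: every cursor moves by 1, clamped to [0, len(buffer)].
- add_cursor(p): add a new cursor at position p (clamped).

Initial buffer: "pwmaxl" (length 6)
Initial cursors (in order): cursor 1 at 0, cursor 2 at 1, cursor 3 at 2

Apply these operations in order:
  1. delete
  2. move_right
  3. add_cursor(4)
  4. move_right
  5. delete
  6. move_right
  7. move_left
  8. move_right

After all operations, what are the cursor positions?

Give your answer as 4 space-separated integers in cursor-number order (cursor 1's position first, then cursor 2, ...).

Answer: 1 1 1 1

Derivation:
After op 1 (delete): buffer="maxl" (len 4), cursors c1@0 c2@0 c3@0, authorship ....
After op 2 (move_right): buffer="maxl" (len 4), cursors c1@1 c2@1 c3@1, authorship ....
After op 3 (add_cursor(4)): buffer="maxl" (len 4), cursors c1@1 c2@1 c3@1 c4@4, authorship ....
After op 4 (move_right): buffer="maxl" (len 4), cursors c1@2 c2@2 c3@2 c4@4, authorship ....
After op 5 (delete): buffer="x" (len 1), cursors c1@0 c2@0 c3@0 c4@1, authorship .
After op 6 (move_right): buffer="x" (len 1), cursors c1@1 c2@1 c3@1 c4@1, authorship .
After op 7 (move_left): buffer="x" (len 1), cursors c1@0 c2@0 c3@0 c4@0, authorship .
After op 8 (move_right): buffer="x" (len 1), cursors c1@1 c2@1 c3@1 c4@1, authorship .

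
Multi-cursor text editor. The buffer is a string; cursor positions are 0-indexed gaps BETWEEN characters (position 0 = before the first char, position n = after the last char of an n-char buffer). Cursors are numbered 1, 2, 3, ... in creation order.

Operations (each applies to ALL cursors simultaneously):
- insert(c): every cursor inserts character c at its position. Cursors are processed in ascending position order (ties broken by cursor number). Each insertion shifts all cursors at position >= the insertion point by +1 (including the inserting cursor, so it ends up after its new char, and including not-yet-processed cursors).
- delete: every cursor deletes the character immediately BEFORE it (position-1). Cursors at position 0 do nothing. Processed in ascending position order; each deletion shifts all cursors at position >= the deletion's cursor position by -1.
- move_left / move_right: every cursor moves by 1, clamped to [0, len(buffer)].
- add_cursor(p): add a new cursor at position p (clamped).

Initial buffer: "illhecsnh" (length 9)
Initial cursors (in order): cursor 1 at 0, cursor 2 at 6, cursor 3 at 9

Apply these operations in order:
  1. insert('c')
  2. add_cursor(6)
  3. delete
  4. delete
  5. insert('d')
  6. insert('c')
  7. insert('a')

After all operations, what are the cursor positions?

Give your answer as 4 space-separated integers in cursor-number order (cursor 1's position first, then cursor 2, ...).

After op 1 (insert('c')): buffer="cillheccsnhc" (len 12), cursors c1@1 c2@8 c3@12, authorship 1......2...3
After op 2 (add_cursor(6)): buffer="cillheccsnhc" (len 12), cursors c1@1 c4@6 c2@8 c3@12, authorship 1......2...3
After op 3 (delete): buffer="illhcsnh" (len 8), cursors c1@0 c4@4 c2@5 c3@8, authorship ........
After op 4 (delete): buffer="illsn" (len 5), cursors c1@0 c2@3 c4@3 c3@5, authorship .....
After op 5 (insert('d')): buffer="dillddsnd" (len 9), cursors c1@1 c2@6 c4@6 c3@9, authorship 1...24..3
After op 6 (insert('c')): buffer="dcillddccsndc" (len 13), cursors c1@2 c2@9 c4@9 c3@13, authorship 11...2424..33
After op 7 (insert('a')): buffer="dcaillddccaasndca" (len 17), cursors c1@3 c2@12 c4@12 c3@17, authorship 111...242424..333

Answer: 3 12 17 12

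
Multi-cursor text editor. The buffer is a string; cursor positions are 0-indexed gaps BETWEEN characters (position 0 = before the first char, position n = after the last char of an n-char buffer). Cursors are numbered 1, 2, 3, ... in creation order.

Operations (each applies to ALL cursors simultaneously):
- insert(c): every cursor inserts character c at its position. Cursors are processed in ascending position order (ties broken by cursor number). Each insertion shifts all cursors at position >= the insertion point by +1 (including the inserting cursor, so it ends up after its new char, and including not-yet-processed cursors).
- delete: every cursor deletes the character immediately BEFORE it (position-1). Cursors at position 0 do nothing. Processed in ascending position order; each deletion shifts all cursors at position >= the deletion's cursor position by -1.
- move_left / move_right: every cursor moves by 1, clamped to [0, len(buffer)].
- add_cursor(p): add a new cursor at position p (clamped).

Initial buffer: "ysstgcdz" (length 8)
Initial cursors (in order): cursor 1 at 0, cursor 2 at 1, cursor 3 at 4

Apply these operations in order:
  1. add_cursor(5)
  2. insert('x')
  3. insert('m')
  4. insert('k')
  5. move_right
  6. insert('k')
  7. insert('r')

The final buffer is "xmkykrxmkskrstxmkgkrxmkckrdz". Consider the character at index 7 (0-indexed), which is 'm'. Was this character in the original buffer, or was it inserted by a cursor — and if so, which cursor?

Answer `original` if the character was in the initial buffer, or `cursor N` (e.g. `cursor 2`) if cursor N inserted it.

After op 1 (add_cursor(5)): buffer="ysstgcdz" (len 8), cursors c1@0 c2@1 c3@4 c4@5, authorship ........
After op 2 (insert('x')): buffer="xyxsstxgxcdz" (len 12), cursors c1@1 c2@3 c3@7 c4@9, authorship 1.2...3.4...
After op 3 (insert('m')): buffer="xmyxmsstxmgxmcdz" (len 16), cursors c1@2 c2@5 c3@10 c4@13, authorship 11.22...33.44...
After op 4 (insert('k')): buffer="xmkyxmksstxmkgxmkcdz" (len 20), cursors c1@3 c2@7 c3@13 c4@17, authorship 111.222...333.444...
After op 5 (move_right): buffer="xmkyxmksstxmkgxmkcdz" (len 20), cursors c1@4 c2@8 c3@14 c4@18, authorship 111.222...333.444...
After op 6 (insert('k')): buffer="xmkykxmkskstxmkgkxmkckdz" (len 24), cursors c1@5 c2@10 c3@17 c4@22, authorship 111.1222.2..333.3444.4..
After op 7 (insert('r')): buffer="xmkykrxmkskrstxmkgkrxmkckrdz" (len 28), cursors c1@6 c2@12 c3@20 c4@26, authorship 111.11222.22..333.33444.44..
Authorship (.=original, N=cursor N): 1 1 1 . 1 1 2 2 2 . 2 2 . . 3 3 3 . 3 3 4 4 4 . 4 4 . .
Index 7: author = 2

Answer: cursor 2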